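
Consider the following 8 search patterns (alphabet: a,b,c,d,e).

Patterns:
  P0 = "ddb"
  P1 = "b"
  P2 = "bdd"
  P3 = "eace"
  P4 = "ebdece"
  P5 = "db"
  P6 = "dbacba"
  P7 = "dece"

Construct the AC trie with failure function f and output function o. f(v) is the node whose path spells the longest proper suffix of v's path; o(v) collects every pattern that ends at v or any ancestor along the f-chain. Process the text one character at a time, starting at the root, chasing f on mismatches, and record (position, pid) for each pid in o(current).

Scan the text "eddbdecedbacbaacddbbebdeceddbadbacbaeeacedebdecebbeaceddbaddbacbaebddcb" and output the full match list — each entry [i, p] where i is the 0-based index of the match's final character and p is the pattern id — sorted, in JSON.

Construct AC machine:
Trie (insert patterns):
  n0 'ε': b→4 d→1 e→7
  n1 'd': b→16 d→2 e→21
  n2 'dd': b→3
  n3 'ddb': ·  ←P0
  n4 'b': d→5  ←P1
  n5 'bd': d→6
  n6 'bdd': ·  ←P2
  n7 'e': a→8 b→11
  n8 'ea': c→9
  n9 'eac': e→10
  n10 'eace': ·  ←P3
  n11 'eb': d→12
  n12 'ebd': e→13
  n13 'ebde': c→14
  n14 'ebdec': e→15
  n15 'ebdece': ·  ←P4
  n16 'db': a→17  ←P5
  n17 'dba': c→18
  n18 'dbac': b→19
  n19 'dbacb': a→20
  n20 'dbacba': ·  ←P6
  n21 'de': c→22
  n22 'dec': e→23
  n23 'dece': ·  ←P7

BFS fail/out derivation:
  n1('d'): parent n0 fail=0; on 'd' 0 → fail=0;  out ∅∪∅=∅
  n4('b'): parent n0 fail=0; on 'b' 0 → fail=0;  out {1}∪∅={1}
  n7('e'): parent n0 fail=0; on 'e' 0 → fail=0;  out ∅∪∅=∅
  n2('dd'): parent n1 fail=0; on 'd' 0 → fail=1;  out ∅∪∅=∅
  n5('bd'): parent n4 fail=0; on 'd' 0 → fail=1;  out ∅∪∅=∅
  n8('ea'): parent n7 fail=0; on 'a' 0 → fail=0;  out ∅∪∅=∅
  n11('eb'): parent n7 fail=0; on 'b' 0 → fail=4;  out ∅∪{1}={1}
  n16('db'): parent n1 fail=0; on 'b' 0 → fail=4;  out {5}∪{1}={1,5}
  n21('de'): parent n1 fail=0; on 'e' 0 → fail=7;  out ∅∪∅=∅
  n3('ddb'): parent n2 fail=1; on 'b' 1 → fail=16;  out {0}∪{1,5}={0,1,5}
  n6('bdd'): parent n5 fail=1; on 'd' 1 → fail=2;  out {2}∪∅={2}
  n9('eac'): parent n8 fail=0; on 'c' 0 → fail=0;  out ∅∪∅=∅
  n12('ebd'): parent n11 fail=4; on 'd' 4 → fail=5;  out ∅∪∅=∅
  n17('dba'): parent n16 fail=4; on 'a' 4→0 → fail=0;  out ∅∪∅=∅
  n22('dec'): parent n21 fail=7; on 'c' 7→0 → fail=0;  out ∅∪∅=∅
  n10('eace'): parent n9 fail=0; on 'e' 0 → fail=7;  out {3}∪∅={3}
  n13('ebde'): parent n12 fail=5; on 'e' 5→1 → fail=21;  out ∅∪∅=∅
  n18('dbac'): parent n17 fail=0; on 'c' 0 → fail=0;  out ∅∪∅=∅
  n23('dece'): parent n22 fail=0; on 'e' 0 → fail=7;  out {7}∪∅={7}
  n14('ebdec'): parent n13 fail=21; on 'c' 21 → fail=22;  out ∅∪∅=∅
  n19('dbacb'): parent n18 fail=0; on 'b' 0 → fail=4;  out ∅∪{1}={1}
  n15('ebdece'): parent n14 fail=22; on 'e' 22 → fail=23;  out {4}∪{7}={4,7}
  n20('dbacba'): parent n19 fail=4; on 'a' 4→0 → fail=0;  out {6}∪∅={6}

Scan:
pos 0 'e': at 7
pos 1 'd': at 1 (fail-walked)
pos 2 'd': at 2
pos 3 'b': at 3  emit P0@[1:3],P1@[3:3],P5@[2:3]
pos 4 'd': at 5 (fail-walked)
pos 5 'e': at 21 (fail-walked)
pos 6 'c': at 22
pos 7 'e': at 23  emit P7@[4:7]
pos 8 'd': at 1 (fail-walked)
pos 9 'b': at 16  emit P1@[9:9],P5@[8:9]
pos 10 'a': at 17
pos 11 'c': at 18
pos 12 'b': at 19  emit P1@[12:12]
pos 13 'a': at 20  emit P6@[8:13]
pos 14 'a': at 0 (fail-walked)
pos 15 'c': at 0
pos 16 'd': at 1
pos 17 'd': at 2
pos 18 'b': at 3  emit P0@[16:18],P1@[18:18],P5@[17:18]
pos 19 'b': at 4 (fail-walked)  emit P1@[19:19]
pos 20 'e': at 7 (fail-walked)
pos 21 'b': at 11  emit P1@[21:21]
pos 22 'd': at 12
pos 23 'e': at 13
pos 24 'c': at 14
pos 25 'e': at 15  emit P4@[20:25],P7@[22:25]
pos 26 'd': at 1 (fail-walked)
pos 27 'd': at 2
pos 28 'b': at 3  emit P0@[26:28],P1@[28:28],P5@[27:28]
pos 29 'a': at 17 (fail-walked)
pos 30 'd': at 1 (fail-walked)
pos 31 'b': at 16  emit P1@[31:31],P5@[30:31]
pos 32 'a': at 17
pos 33 'c': at 18
pos 34 'b': at 19  emit P1@[34:34]
pos 35 'a': at 20  emit P6@[30:35]
pos 36 'e': at 7 (fail-walked)
pos 37 'e': at 7 (fail-walked)
pos 38 'a': at 8
pos 39 'c': at 9
pos 40 'e': at 10  emit P3@[37:40]
pos 41 'd': at 1 (fail-walked)
pos 42 'e': at 21
pos 43 'b': at 11 (fail-walked)  emit P1@[43:43]
pos 44 'd': at 12
pos 45 'e': at 13
pos 46 'c': at 14
pos 47 'e': at 15  emit P4@[42:47],P7@[44:47]
pos 48 'b': at 11 (fail-walked)  emit P1@[48:48]
pos 49 'b': at 4 (fail-walked)  emit P1@[49:49]
pos 50 'e': at 7 (fail-walked)
pos 51 'a': at 8
pos 52 'c': at 9
pos 53 'e': at 10  emit P3@[50:53]
pos 54 'd': at 1 (fail-walked)
pos 55 'd': at 2
pos 56 'b': at 3  emit P0@[54:56],P1@[56:56],P5@[55:56]
pos 57 'a': at 17 (fail-walked)
pos 58 'd': at 1 (fail-walked)
pos 59 'd': at 2
pos 60 'b': at 3  emit P0@[58:60],P1@[60:60],P5@[59:60]
pos 61 'a': at 17 (fail-walked)
pos 62 'c': at 18
pos 63 'b': at 19  emit P1@[63:63]
pos 64 'a': at 20  emit P6@[59:64]
pos 65 'e': at 7 (fail-walked)
pos 66 'b': at 11  emit P1@[66:66]
pos 67 'd': at 12
pos 68 'd': at 6 (fail-walked)  emit P2@[66:68]
pos 69 'c': at 0 (fail-walked)
pos 70 'b': at 4  emit P1@[70:70]

Matches: [[3,0],[3,1],[3,5],[7,7],[9,1],[9,5],[12,1],[13,6],[18,0],[18,1],[18,5],[19,1],[21,1],[25,4],[25,7],[28,0],[28,1],[28,5],[31,1],[31,5],[34,1],[35,6],[40,3],[43,1],[47,4],[47,7],[48,1],[49,1],[53,3],[56,0],[56,1],[56,5],[60,0],[60,1],[60,5],[63,1],[64,6],[66,1],[68,2],[70,1]]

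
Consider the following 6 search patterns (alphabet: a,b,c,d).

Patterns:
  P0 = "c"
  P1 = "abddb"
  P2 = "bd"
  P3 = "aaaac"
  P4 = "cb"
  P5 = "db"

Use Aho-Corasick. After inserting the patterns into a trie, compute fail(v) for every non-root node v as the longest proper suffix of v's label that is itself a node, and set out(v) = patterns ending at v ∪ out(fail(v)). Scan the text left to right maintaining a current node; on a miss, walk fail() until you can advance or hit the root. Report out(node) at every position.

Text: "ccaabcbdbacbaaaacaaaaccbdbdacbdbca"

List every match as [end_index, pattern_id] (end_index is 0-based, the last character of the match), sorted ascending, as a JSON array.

Construct AC machine:
Trie nodes:
  n0 'ε': a→2 b→7 c→1 d→14
  n1 'c': b→13  [P0 ends]
  n2 'a': a→9 b→3
  n3 'ab': d→4
  n4 'abd': d→5
  n5 'abdd': b→6
  n6 'abddb': ·  [P1 ends]
  n7 'b': d→8
  n8 'bd': ·  [P2 ends]
  n9 'aa': a→10
  n10 'aaa': a→11
  n11 'aaaa': c→12
  n12 'aaaac': ·  [P3 ends]
  n13 'cb': ·  [P4 ends]
  n14 'd': b→15
  n15 'db': ·  [P5 ends]

BFS fail/out derivation:
  n1('c'): parent n0 fail=0; on 'c' 0 → fail=0;  out {0}∪∅={0}
  n2('a'): parent n0 fail=0; on 'a' 0 → fail=0;  out ∅∪∅=∅
  n7('b'): parent n0 fail=0; on 'b' 0 → fail=0;  out ∅∪∅=∅
  n14('d'): parent n0 fail=0; on 'd' 0 → fail=0;  out ∅∪∅=∅
  n3('ab'): parent n2 fail=0; on 'b' 0 → fail=7;  out ∅∪∅=∅
  n8('bd'): parent n7 fail=0; on 'd' 0 → fail=14;  out {2}∪∅={2}
  n9('aa'): parent n2 fail=0; on 'a' 0 → fail=2;  out ∅∪∅=∅
  n13('cb'): parent n1 fail=0; on 'b' 0 → fail=7;  out {4}∪∅={4}
  n15('db'): parent n14 fail=0; on 'b' 0 → fail=7;  out {5}∪∅={5}
  n4('abd'): parent n3 fail=7; on 'd' 7 → fail=8;  out ∅∪{2}={2}
  n10('aaa'): parent n9 fail=2; on 'a' 2 → fail=9;  out ∅∪∅=∅
  n5('abdd'): parent n4 fail=8; on 'd' 8→14→0 → fail=14;  out ∅∪∅=∅
  n11('aaaa'): parent n10 fail=9; on 'a' 9 → fail=10;  out ∅∪∅=∅
  n6('abddb'): parent n5 fail=14; on 'b' 14 → fail=15;  out {1}∪{5}={1,5}
  n12('aaaac'): parent n11 fail=10; on 'c' 10→9→2→0 → fail=1;  out {3}∪{0}={0,3}

Scan:
[0] read 'c'  n0⇒n1  → match P0@[0:0]
[1] read 'c'  n1⇒n1 ·f  → match P0@[1:1]
[2] read 'a'  n1⇒n2 ·f
[3] read 'a'  n2⇒n9
[4] read 'b'  n9⇒n3 ·f
[5] read 'c'  n3⇒n1 ·f  → match P0@[5:5]
[6] read 'b'  n1⇒n13  → match P4@[5:6]
[7] read 'd'  n13⇒n8 ·f  → match P2@[6:7]
[8] read 'b'  n8⇒n15 ·f  → match P5@[7:8]
[9] read 'a'  n15⇒n2 ·f
[10] read 'c'  n2⇒n1 ·f  → match P0@[10:10]
[11] read 'b'  n1⇒n13  → match P4@[10:11]
[12] read 'a'  n13⇒n2 ·f
[13] read 'a'  n2⇒n9
[14] read 'a'  n9⇒n10
[15] read 'a'  n10⇒n11
[16] read 'c'  n11⇒n12  → match P0@[16:16],P3@[12:16]
[17] read 'a'  n12⇒n2 ·f
[18] read 'a'  n2⇒n9
[19] read 'a'  n9⇒n10
[20] read 'a'  n10⇒n11
[21] read 'c'  n11⇒n12  → match P0@[21:21],P3@[17:21]
[22] read 'c'  n12⇒n1 ·f  → match P0@[22:22]
[23] read 'b'  n1⇒n13  → match P4@[22:23]
[24] read 'd'  n13⇒n8 ·f  → match P2@[23:24]
[25] read 'b'  n8⇒n15 ·f  → match P5@[24:25]
[26] read 'd'  n15⇒n8 ·f  → match P2@[25:26]
[27] read 'a'  n8⇒n2 ·f
[28] read 'c'  n2⇒n1 ·f  → match P0@[28:28]
[29] read 'b'  n1⇒n13  → match P4@[28:29]
[30] read 'd'  n13⇒n8 ·f  → match P2@[29:30]
[31] read 'b'  n8⇒n15 ·f  → match P5@[30:31]
[32] read 'c'  n15⇒n1 ·f  → match P0@[32:32]
[33] read 'a'  n1⇒n2 ·f

All matches (sorted): [[0,0],[1,0],[5,0],[6,4],[7,2],[8,5],[10,0],[11,4],[16,0],[16,3],[21,0],[21,3],[22,0],[23,4],[24,2],[25,5],[26,2],[28,0],[29,4],[30,2],[31,5],[32,0]]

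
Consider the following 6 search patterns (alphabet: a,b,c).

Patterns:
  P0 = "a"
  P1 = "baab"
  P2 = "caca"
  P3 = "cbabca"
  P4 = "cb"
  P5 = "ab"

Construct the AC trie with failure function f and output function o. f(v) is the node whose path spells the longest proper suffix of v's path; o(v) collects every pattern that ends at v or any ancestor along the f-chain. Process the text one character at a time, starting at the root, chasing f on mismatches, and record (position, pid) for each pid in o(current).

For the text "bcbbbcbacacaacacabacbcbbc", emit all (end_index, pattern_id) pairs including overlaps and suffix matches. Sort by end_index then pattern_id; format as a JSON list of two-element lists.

Build automaton:
Trie nodes:
  n0 'ε': a→1 b→2 c→6
  n1 'a': b→15  [P0 ends]
  n2 'b': a→3
  n3 'ba': a→4
  n4 'baa': b→5
  n5 'baab': ·  [P1 ends]
  n6 'c': a→7 b→10
  n7 'ca': c→8
  n8 'cac': a→9
  n9 'caca': ·  [P2 ends]
  n10 'cb': a→11  [P4 ends]
  n11 'cba': b→12
  n12 'cbab': c→13
  n13 'cbabc': a→14
  n14 'cbabca': ·  [P3 ends]
  n15 'ab': ·  [P5 ends]

Failure links (BFS by depth):
  n1('a'): parent n0 fail=0; on 'a' 0 → fail=0;  out {0}∪∅={0}
  n2('b'): parent n0 fail=0; on 'b' 0 → fail=0;  out ∅∪∅=∅
  n6('c'): parent n0 fail=0; on 'c' 0 → fail=0;  out ∅∪∅=∅
  n3('ba'): parent n2 fail=0; on 'a' 0 → fail=1;  out ∅∪{0}={0}
  n7('ca'): parent n6 fail=0; on 'a' 0 → fail=1;  out ∅∪{0}={0}
  n10('cb'): parent n6 fail=0; on 'b' 0 → fail=2;  out {4}∪∅={4}
  n15('ab'): parent n1 fail=0; on 'b' 0 → fail=2;  out {5}∪∅={5}
  n4('baa'): parent n3 fail=1; on 'a' 1→0 → fail=1;  out ∅∪{0}={0}
  n8('cac'): parent n7 fail=1; on 'c' 1→0 → fail=6;  out ∅∪∅=∅
  n11('cba'): parent n10 fail=2; on 'a' 2 → fail=3;  out ∅∪{0}={0}
  n5('baab'): parent n4 fail=1; on 'b' 1 → fail=15;  out {1}∪{5}={1,5}
  n9('caca'): parent n8 fail=6; on 'a' 6 → fail=7;  out {2}∪{0}={0,2}
  n12('cbab'): parent n11 fail=3; on 'b' 3→1 → fail=15;  out ∅∪{5}={5}
  n13('cbabc'): parent n12 fail=15; on 'c' 15→2→0 → fail=6;  out ∅∪∅=∅
  n14('cbabca'): parent n13 fail=6; on 'a' 6 → fail=7;  out {3}∪{0}={0,3}

Run:
pos 0 'b': at 2
pos 1 'c': at 6 (fail-walked)
pos 2 'b': at 10  ** P4@[1:2]
pos 3 'b': at 2 (fail-walked)
pos 4 'b': at 2 (fail-walked)
pos 5 'c': at 6 (fail-walked)
pos 6 'b': at 10  ** P4@[5:6]
pos 7 'a': at 11  ** P0@[7:7]
pos 8 'c': at 6 (fail-walked)
pos 9 'a': at 7  ** P0@[9:9]
pos 10 'c': at 8
pos 11 'a': at 9  ** P0@[11:11],P2@[8:11]
pos 12 'a': at 1 (fail-walked)  ** P0@[12:12]
pos 13 'c': at 6 (fail-walked)
pos 14 'a': at 7  ** P0@[14:14]
pos 15 'c': at 8
pos 16 'a': at 9  ** P0@[16:16],P2@[13:16]
pos 17 'b': at 15 (fail-walked)  ** P5@[16:17]
pos 18 'a': at 3 (fail-walked)  ** P0@[18:18]
pos 19 'c': at 6 (fail-walked)
pos 20 'b': at 10  ** P4@[19:20]
pos 21 'c': at 6 (fail-walked)
pos 22 'b': at 10  ** P4@[21:22]
pos 23 'b': at 2 (fail-walked)
pos 24 'c': at 6 (fail-walked)

Matches: [[2,4],[6,4],[7,0],[9,0],[11,0],[11,2],[12,0],[14,0],[16,0],[16,2],[17,5],[18,0],[20,4],[22,4]]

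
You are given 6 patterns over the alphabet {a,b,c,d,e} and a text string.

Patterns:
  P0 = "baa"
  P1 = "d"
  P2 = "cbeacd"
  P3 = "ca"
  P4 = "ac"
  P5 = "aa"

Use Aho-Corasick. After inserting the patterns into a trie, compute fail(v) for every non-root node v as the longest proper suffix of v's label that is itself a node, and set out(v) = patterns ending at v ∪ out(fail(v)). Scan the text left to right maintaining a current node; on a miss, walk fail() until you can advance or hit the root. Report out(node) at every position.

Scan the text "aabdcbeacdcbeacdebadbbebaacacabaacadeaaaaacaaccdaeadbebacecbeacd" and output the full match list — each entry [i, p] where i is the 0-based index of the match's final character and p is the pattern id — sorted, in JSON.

Build automaton:
Trie (insert patterns):
  0='ε' goto a→12 b→1 c→5 d→4
  1='b' goto a→2
  2='ba' goto a→3
  3='baa' goto ·  ←P0
  4='d' goto ·  ←P1
  5='c' goto a→11 b→6
  6='cb' goto e→7
  7='cbe' goto a→8
  8='cbea' goto c→9
  9='cbeac' goto d→10
  10='cbeacd' goto ·  ←P2
  11='ca' goto ·  ←P3
  12='a' goto a→14 c→13
  13='ac' goto ·  ←P4
  14='aa' goto ·  ←P5

BFS fail/out derivation:
  n1('b'): parent n0 fail=0; on 'b' 0 → fail=0;  out ∅∪∅=∅
  n4('d'): parent n0 fail=0; on 'd' 0 → fail=0;  out {1}∪∅={1}
  n5('c'): parent n0 fail=0; on 'c' 0 → fail=0;  out ∅∪∅=∅
  n12('a'): parent n0 fail=0; on 'a' 0 → fail=0;  out ∅∪∅=∅
  n2('ba'): parent n1 fail=0; on 'a' 0 → fail=12;  out ∅∪∅=∅
  n6('cb'): parent n5 fail=0; on 'b' 0 → fail=1;  out ∅∪∅=∅
  n11('ca'): parent n5 fail=0; on 'a' 0 → fail=12;  out {3}∪∅={3}
  n13('ac'): parent n12 fail=0; on 'c' 0 → fail=5;  out {4}∪∅={4}
  n14('aa'): parent n12 fail=0; on 'a' 0 → fail=12;  out {5}∪∅={5}
  n3('baa'): parent n2 fail=12; on 'a' 12 → fail=14;  out {0}∪{5}={0,5}
  n7('cbe'): parent n6 fail=1; on 'e' 1→0 → fail=0;  out ∅∪∅=∅
  n8('cbea'): parent n7 fail=0; on 'a' 0 → fail=12;  out ∅∪∅=∅
  n9('cbeac'): parent n8 fail=12; on 'c' 12 → fail=13;  out ∅∪{4}={4}
  n10('cbeacd'): parent n9 fail=13; on 'd' 13→5→0 → fail=4;  out {2}∪{1}={1,2}

Scan:
pos 0 'a': at 12
pos 1 'a': at 14  → match P5@[0:1]
pos 2 'b': at 1 ·f
pos 3 'd': at 4 ·f  → match P1@[3:3]
pos 4 'c': at 5 ·f
pos 5 'b': at 6
pos 6 'e': at 7
pos 7 'a': at 8
pos 8 'c': at 9  → match P4@[7:8]
pos 9 'd': at 10  → match P1@[9:9],P2@[4:9]
pos 10 'c': at 5 ·f
pos 11 'b': at 6
pos 12 'e': at 7
pos 13 'a': at 8
pos 14 'c': at 9  → match P4@[13:14]
pos 15 'd': at 10  → match P1@[15:15],P2@[10:15]
pos 16 'e': at 0 ·f
pos 17 'b': at 1
pos 18 'a': at 2
pos 19 'd': at 4 ·f  → match P1@[19:19]
pos 20 'b': at 1 ·f
pos 21 'b': at 1 ·f
pos 22 'e': at 0 ·f
pos 23 'b': at 1
pos 24 'a': at 2
pos 25 'a': at 3  → match P0@[23:25],P5@[24:25]
pos 26 'c': at 13 ·f  → match P4@[25:26]
pos 27 'a': at 11 ·f  → match P3@[26:27]
pos 28 'c': at 13 ·f  → match P4@[27:28]
pos 29 'a': at 11 ·f  → match P3@[28:29]
pos 30 'b': at 1 ·f
pos 31 'a': at 2
pos 32 'a': at 3  → match P0@[30:32],P5@[31:32]
pos 33 'c': at 13 ·f  → match P4@[32:33]
pos 34 'a': at 11 ·f  → match P3@[33:34]
pos 35 'd': at 4 ·f  → match P1@[35:35]
pos 36 'e': at 0 ·f
pos 37 'a': at 12
pos 38 'a': at 14  → match P5@[37:38]
pos 39 'a': at 14 ·f  → match P5@[38:39]
pos 40 'a': at 14 ·f  → match P5@[39:40]
pos 41 'a': at 14 ·f  → match P5@[40:41]
pos 42 'c': at 13 ·f  → match P4@[41:42]
pos 43 'a': at 11 ·f  → match P3@[42:43]
pos 44 'a': at 14 ·f  → match P5@[43:44]
pos 45 'c': at 13 ·f  → match P4@[44:45]
pos 46 'c': at 5 ·f
pos 47 'd': at 4 ·f  → match P1@[47:47]
pos 48 'a': at 12 ·f
pos 49 'e': at 0 ·f
pos 50 'a': at 12
pos 51 'd': at 4 ·f  → match P1@[51:51]
pos 52 'b': at 1 ·f
pos 53 'e': at 0 ·f
pos 54 'b': at 1
pos 55 'a': at 2
pos 56 'c': at 13 ·f  → match P4@[55:56]
pos 57 'e': at 0 ·f
pos 58 'c': at 5
pos 59 'b': at 6
pos 60 'e': at 7
pos 61 'a': at 8
pos 62 'c': at 9  → match P4@[61:62]
pos 63 'd': at 10  → match P1@[63:63],P2@[58:63]

Result: [[1,5],[3,1],[8,4],[9,1],[9,2],[14,4],[15,1],[15,2],[19,1],[25,0],[25,5],[26,4],[27,3],[28,4],[29,3],[32,0],[32,5],[33,4],[34,3],[35,1],[38,5],[39,5],[40,5],[41,5],[42,4],[43,3],[44,5],[45,4],[47,1],[51,1],[56,4],[62,4],[63,1],[63,2]]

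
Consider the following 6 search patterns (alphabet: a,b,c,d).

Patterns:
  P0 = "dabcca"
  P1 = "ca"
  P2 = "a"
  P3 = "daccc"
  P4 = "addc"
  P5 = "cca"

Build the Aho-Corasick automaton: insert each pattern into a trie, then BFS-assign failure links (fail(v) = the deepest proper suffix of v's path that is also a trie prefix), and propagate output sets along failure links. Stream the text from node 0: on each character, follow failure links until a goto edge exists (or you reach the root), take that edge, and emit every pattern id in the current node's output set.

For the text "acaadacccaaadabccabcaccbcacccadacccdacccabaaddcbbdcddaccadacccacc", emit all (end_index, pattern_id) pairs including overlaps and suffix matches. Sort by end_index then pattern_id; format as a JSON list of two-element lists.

Construct AC machine:
Trie (insert patterns):
  0='ε' goto a→9 c→7 d→1
  1='d' goto a→2
  2='da' goto b→3 c→10
  3='dab' goto c→4
  4='dabc' goto c→5
  5='dabcc' goto a→6
  6='dabcca' goto ·  ←P0
  7='c' goto a→8 c→16
  8='ca' goto ·  ←P1
  9='a' goto d→13  ←P2
  10='dac' goto c→11
  11='dacc' goto c→12
  12='daccc' goto ·  ←P3
  13='ad' goto d→14
  14='add' goto c→15
  15='addc' goto ·  ←P4
  16='cc' goto a→17
  17='cca' goto ·  ←P5

Failure links (BFS by depth):
  fail(1) 'd': from fail(0)=0 chase 'd': 0 ⇒ 0;  out=∅∪out(0)=∅
  fail(7) 'c': from fail(0)=0 chase 'c': 0 ⇒ 0;  out=∅∪out(0)=∅
  fail(9) 'a': from fail(0)=0 chase 'a': 0 ⇒ 0;  out={2}∪out(0)={2}
  fail(2) 'da': from fail(1)=0 chase 'a': 0 ⇒ 9;  out=∅∪out(9)={2}
  fail(8) 'ca': from fail(7)=0 chase 'a': 0 ⇒ 9;  out={1}∪out(9)={1,2}
  fail(13) 'ad': from fail(9)=0 chase 'd': 0 ⇒ 1;  out=∅∪out(1)=∅
  fail(16) 'cc': from fail(7)=0 chase 'c': 0 ⇒ 7;  out=∅∪out(7)=∅
  fail(3) 'dab': from fail(2)=9 chase 'b': 9→0 ⇒ 0;  out=∅∪out(0)=∅
  fail(10) 'dac': from fail(2)=9 chase 'c': 9→0 ⇒ 7;  out=∅∪out(7)=∅
  fail(14) 'add': from fail(13)=1 chase 'd': 1→0 ⇒ 1;  out=∅∪out(1)=∅
  fail(17) 'cca': from fail(16)=7 chase 'a': 7 ⇒ 8;  out={5}∪out(8)={1,2,5}
  fail(4) 'dabc': from fail(3)=0 chase 'c': 0 ⇒ 7;  out=∅∪out(7)=∅
  fail(11) 'dacc': from fail(10)=7 chase 'c': 7 ⇒ 16;  out=∅∪out(16)=∅
  fail(15) 'addc': from fail(14)=1 chase 'c': 1→0 ⇒ 7;  out={4}∪out(7)={4}
  fail(5) 'dabcc': from fail(4)=7 chase 'c': 7 ⇒ 16;  out=∅∪out(16)=∅
  fail(12) 'daccc': from fail(11)=16 chase 'c': 16→7 ⇒ 16;  out={3}∪out(16)={3}
  fail(6) 'dabcca': from fail(5)=16 chase 'a': 16 ⇒ 17;  out={0}∪out(17)={0,1,2,5}

Scan:
pos 0 'a': at 9  emit P2@[0:0]
pos 1 'c': at 7 (via fail)
pos 2 'a': at 8  emit P1@[1:2],P2@[2:2]
pos 3 'a': at 9 (via fail)  emit P2@[3:3]
pos 4 'd': at 13
pos 5 'a': at 2 (via fail)  emit P2@[5:5]
pos 6 'c': at 10
pos 7 'c': at 11
pos 8 'c': at 12  emit P3@[4:8]
pos 9 'a': at 17 (via fail)  emit P1@[8:9],P2@[9:9],P5@[7:9]
pos 10 'a': at 9 (via fail)  emit P2@[10:10]
pos 11 'a': at 9 (via fail)  emit P2@[11:11]
pos 12 'd': at 13
pos 13 'a': at 2 (via fail)  emit P2@[13:13]
pos 14 'b': at 3
pos 15 'c': at 4
pos 16 'c': at 5
pos 17 'a': at 6  emit P0@[12:17],P1@[16:17],P2@[17:17],P5@[15:17]
pos 18 'b': at 0 (via fail)
pos 19 'c': at 7
pos 20 'a': at 8  emit P1@[19:20],P2@[20:20]
pos 21 'c': at 7 (via fail)
pos 22 'c': at 16
pos 23 'b': at 0 (via fail)
pos 24 'c': at 7
pos 25 'a': at 8  emit P1@[24:25],P2@[25:25]
pos 26 'c': at 7 (via fail)
pos 27 'c': at 16
pos 28 'c': at 16 (via fail)
pos 29 'a': at 17  emit P1@[28:29],P2@[29:29],P5@[27:29]
pos 30 'd': at 13 (via fail)
pos 31 'a': at 2 (via fail)  emit P2@[31:31]
pos 32 'c': at 10
pos 33 'c': at 11
pos 34 'c': at 12  emit P3@[30:34]
pos 35 'd': at 1 (via fail)
pos 36 'a': at 2  emit P2@[36:36]
pos 37 'c': at 10
pos 38 'c': at 11
pos 39 'c': at 12  emit P3@[35:39]
pos 40 'a': at 17 (via fail)  emit P1@[39:40],P2@[40:40],P5@[38:40]
pos 41 'b': at 0 (via fail)
pos 42 'a': at 9  emit P2@[42:42]
pos 43 'a': at 9 (via fail)  emit P2@[43:43]
pos 44 'd': at 13
pos 45 'd': at 14
pos 46 'c': at 15  emit P4@[43:46]
pos 47 'b': at 0 (via fail)
pos 48 'b': at 0
pos 49 'd': at 1
pos 50 'c': at 7 (via fail)
pos 51 'd': at 1 (via fail)
pos 52 'd': at 1 (via fail)
pos 53 'a': at 2  emit P2@[53:53]
pos 54 'c': at 10
pos 55 'c': at 11
pos 56 'a': at 17 (via fail)  emit P1@[55:56],P2@[56:56],P5@[54:56]
pos 57 'd': at 13 (via fail)
pos 58 'a': at 2 (via fail)  emit P2@[58:58]
pos 59 'c': at 10
pos 60 'c': at 11
pos 61 'c': at 12  emit P3@[57:61]
pos 62 'a': at 17 (via fail)  emit P1@[61:62],P2@[62:62],P5@[60:62]
pos 63 'c': at 7 (via fail)
pos 64 'c': at 16

All matches (sorted): [[0,2],[2,1],[2,2],[3,2],[5,2],[8,3],[9,1],[9,2],[9,5],[10,2],[11,2],[13,2],[17,0],[17,1],[17,2],[17,5],[20,1],[20,2],[25,1],[25,2],[29,1],[29,2],[29,5],[31,2],[34,3],[36,2],[39,3],[40,1],[40,2],[40,5],[42,2],[43,2],[46,4],[53,2],[56,1],[56,2],[56,5],[58,2],[61,3],[62,1],[62,2],[62,5]]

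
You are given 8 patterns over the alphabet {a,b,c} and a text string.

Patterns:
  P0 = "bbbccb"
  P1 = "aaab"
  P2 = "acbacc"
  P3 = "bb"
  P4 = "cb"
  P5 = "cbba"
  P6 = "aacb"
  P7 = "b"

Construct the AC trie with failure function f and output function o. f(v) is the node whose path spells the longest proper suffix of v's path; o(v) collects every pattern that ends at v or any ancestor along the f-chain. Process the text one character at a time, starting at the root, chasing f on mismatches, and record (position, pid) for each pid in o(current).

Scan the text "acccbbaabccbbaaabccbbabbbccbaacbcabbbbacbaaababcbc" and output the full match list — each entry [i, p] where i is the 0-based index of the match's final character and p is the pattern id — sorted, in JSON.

Construct AC machine:
Trie nodes:
  n0 'ε': a→7 b→1 c→16
  n1 'b': b→2  [P7 ends]
  n2 'bb': b→3  [P3 ends]
  n3 'bbb': c→4
  n4 'bbbc': c→5
  n5 'bbbcc': b→6
  n6 'bbbccb': ·  [P0 ends]
  n7 'a': a→8 c→11
  n8 'aa': a→9 c→20
  n9 'aaa': b→10
  n10 'aaab': ·  [P1 ends]
  n11 'ac': b→12
  n12 'acb': a→13
  n13 'acba': c→14
  n14 'acbac': c→15
  n15 'acbacc': ·  [P2 ends]
  n16 'c': b→17
  n17 'cb': b→18  [P4 ends]
  n18 'cbb': a→19
  n19 'cbba': ·  [P5 ends]
  n20 'aac': b→21
  n21 'aacb': ·  [P6 ends]

Failure links (BFS by depth):
  fail(1) 'b': from fail(0)=0 chase 'b': 0 ⇒ 0;  out={7}∪out(0)={7}
  fail(7) 'a': from fail(0)=0 chase 'a': 0 ⇒ 0;  out=∅∪out(0)=∅
  fail(16) 'c': from fail(0)=0 chase 'c': 0 ⇒ 0;  out=∅∪out(0)=∅
  fail(2) 'bb': from fail(1)=0 chase 'b': 0 ⇒ 1;  out={3}∪out(1)={3,7}
  fail(8) 'aa': from fail(7)=0 chase 'a': 0 ⇒ 7;  out=∅∪out(7)=∅
  fail(11) 'ac': from fail(7)=0 chase 'c': 0 ⇒ 16;  out=∅∪out(16)=∅
  fail(17) 'cb': from fail(16)=0 chase 'b': 0 ⇒ 1;  out={4}∪out(1)={4,7}
  fail(3) 'bbb': from fail(2)=1 chase 'b': 1 ⇒ 2;  out=∅∪out(2)={3,7}
  fail(9) 'aaa': from fail(8)=7 chase 'a': 7 ⇒ 8;  out=∅∪out(8)=∅
  fail(12) 'acb': from fail(11)=16 chase 'b': 16 ⇒ 17;  out=∅∪out(17)={4,7}
  fail(18) 'cbb': from fail(17)=1 chase 'b': 1 ⇒ 2;  out=∅∪out(2)={3,7}
  fail(20) 'aac': from fail(8)=7 chase 'c': 7 ⇒ 11;  out=∅∪out(11)=∅
  fail(4) 'bbbc': from fail(3)=2 chase 'c': 2→1→0 ⇒ 16;  out=∅∪out(16)=∅
  fail(10) 'aaab': from fail(9)=8 chase 'b': 8→7→0 ⇒ 1;  out={1}∪out(1)={1,7}
  fail(13) 'acba': from fail(12)=17 chase 'a': 17→1→0 ⇒ 7;  out=∅∪out(7)=∅
  fail(19) 'cbba': from fail(18)=2 chase 'a': 2→1→0 ⇒ 7;  out={5}∪out(7)={5}
  fail(21) 'aacb': from fail(20)=11 chase 'b': 11 ⇒ 12;  out={6}∪out(12)={4,6,7}
  fail(5) 'bbbcc': from fail(4)=16 chase 'c': 16→0 ⇒ 16;  out=∅∪out(16)=∅
  fail(14) 'acbac': from fail(13)=7 chase 'c': 7 ⇒ 11;  out=∅∪out(11)=∅
  fail(6) 'bbbccb': from fail(5)=16 chase 'b': 16 ⇒ 17;  out={0}∪out(17)={0,4,7}
  fail(15) 'acbacc': from fail(14)=11 chase 'c': 11→16→0 ⇒ 16;  out={2}∪out(16)={2}

Scan:
i=0 'a': node 0→7
i=1 'c': node 7→11
i=2 'c': node 11→16 ·f
i=3 'c': node 16→16 ·f
i=4 'b': node 16→17  ** P4@[3:4],P7@[4:4]
i=5 'b': node 17→18  ** P3@[4:5],P7@[5:5]
i=6 'a': node 18→19  ** P5@[3:6]
i=7 'a': node 19→8 ·f
i=8 'b': node 8→1 ·f  ** P7@[8:8]
i=9 'c': node 1→16 ·f
i=10 'c': node 16→16 ·f
i=11 'b': node 16→17  ** P4@[10:11],P7@[11:11]
i=12 'b': node 17→18  ** P3@[11:12],P7@[12:12]
i=13 'a': node 18→19  ** P5@[10:13]
i=14 'a': node 19→8 ·f
i=15 'a': node 8→9
i=16 'b': node 9→10  ** P1@[13:16],P7@[16:16]
i=17 'c': node 10→16 ·f
i=18 'c': node 16→16 ·f
i=19 'b': node 16→17  ** P4@[18:19],P7@[19:19]
i=20 'b': node 17→18  ** P3@[19:20],P7@[20:20]
i=21 'a': node 18→19  ** P5@[18:21]
i=22 'b': node 19→1 ·f  ** P7@[22:22]
i=23 'b': node 1→2  ** P3@[22:23],P7@[23:23]
i=24 'b': node 2→3  ** P3@[23:24],P7@[24:24]
i=25 'c': node 3→4
i=26 'c': node 4→5
i=27 'b': node 5→6  ** P0@[22:27],P4@[26:27],P7@[27:27]
i=28 'a': node 6→7 ·f
i=29 'a': node 7→8
i=30 'c': node 8→20
i=31 'b': node 20→21  ** P4@[30:31],P6@[28:31],P7@[31:31]
i=32 'c': node 21→16 ·f
i=33 'a': node 16→7 ·f
i=34 'b': node 7→1 ·f  ** P7@[34:34]
i=35 'b': node 1→2  ** P3@[34:35],P7@[35:35]
i=36 'b': node 2→3  ** P3@[35:36],P7@[36:36]
i=37 'b': node 3→3 ·f  ** P3@[36:37],P7@[37:37]
i=38 'a': node 3→7 ·f
i=39 'c': node 7→11
i=40 'b': node 11→12  ** P4@[39:40],P7@[40:40]
i=41 'a': node 12→13
i=42 'a': node 13→8 ·f
i=43 'a': node 8→9
i=44 'b': node 9→10  ** P1@[41:44],P7@[44:44]
i=45 'a': node 10→7 ·f
i=46 'b': node 7→1 ·f  ** P7@[46:46]
i=47 'c': node 1→16 ·f
i=48 'b': node 16→17  ** P4@[47:48],P7@[48:48]
i=49 'c': node 17→16 ·f

Matches: [[4,4],[4,7],[5,3],[5,7],[6,5],[8,7],[11,4],[11,7],[12,3],[12,7],[13,5],[16,1],[16,7],[19,4],[19,7],[20,3],[20,7],[21,5],[22,7],[23,3],[23,7],[24,3],[24,7],[27,0],[27,4],[27,7],[31,4],[31,6],[31,7],[34,7],[35,3],[35,7],[36,3],[36,7],[37,3],[37,7],[40,4],[40,7],[44,1],[44,7],[46,7],[48,4],[48,7]]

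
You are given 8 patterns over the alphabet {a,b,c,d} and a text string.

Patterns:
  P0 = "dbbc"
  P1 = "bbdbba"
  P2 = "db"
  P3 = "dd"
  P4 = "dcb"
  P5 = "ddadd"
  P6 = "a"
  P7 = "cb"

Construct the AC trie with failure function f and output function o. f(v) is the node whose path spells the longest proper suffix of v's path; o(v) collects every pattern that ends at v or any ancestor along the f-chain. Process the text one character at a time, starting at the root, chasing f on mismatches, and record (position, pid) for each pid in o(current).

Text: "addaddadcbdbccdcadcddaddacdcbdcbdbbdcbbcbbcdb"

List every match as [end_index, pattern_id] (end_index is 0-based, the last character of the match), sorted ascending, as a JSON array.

Build automaton:
Trie nodes:
  n0 'ε': a→17 b→5 c→18 d→1
  n1 'd': b→2 c→12 d→11
  n2 'db': b→3  [P2 ends]
  n3 'dbb': c→4
  n4 'dbbc': ·  [P0 ends]
  n5 'b': b→6
  n6 'bb': d→7
  n7 'bbd': b→8
  n8 'bbdb': b→9
  n9 'bbdbb': a→10
  n10 'bbdbba': ·  [P1 ends]
  n11 'dd': a→14  [P3 ends]
  n12 'dc': b→13
  n13 'dcb': ·  [P4 ends]
  n14 'dda': d→15
  n15 'ddad': d→16
  n16 'ddadd': ·  [P5 ends]
  n17 'a': ·  [P6 ends]
  n18 'c': b→19
  n19 'cb': ·  [P7 ends]

BFS fail/out derivation:
  fail(1) 'd': from fail(0)=0 chase 'd': 0 ⇒ 0;  out=∅∪out(0)=∅
  fail(5) 'b': from fail(0)=0 chase 'b': 0 ⇒ 0;  out=∅∪out(0)=∅
  fail(17) 'a': from fail(0)=0 chase 'a': 0 ⇒ 0;  out={6}∪out(0)={6}
  fail(18) 'c': from fail(0)=0 chase 'c': 0 ⇒ 0;  out=∅∪out(0)=∅
  fail(2) 'db': from fail(1)=0 chase 'b': 0 ⇒ 5;  out={2}∪out(5)={2}
  fail(6) 'bb': from fail(5)=0 chase 'b': 0 ⇒ 5;  out=∅∪out(5)=∅
  fail(11) 'dd': from fail(1)=0 chase 'd': 0 ⇒ 1;  out={3}∪out(1)={3}
  fail(12) 'dc': from fail(1)=0 chase 'c': 0 ⇒ 18;  out=∅∪out(18)=∅
  fail(19) 'cb': from fail(18)=0 chase 'b': 0 ⇒ 5;  out={7}∪out(5)={7}
  fail(3) 'dbb': from fail(2)=5 chase 'b': 5 ⇒ 6;  out=∅∪out(6)=∅
  fail(7) 'bbd': from fail(6)=5 chase 'd': 5→0 ⇒ 1;  out=∅∪out(1)=∅
  fail(13) 'dcb': from fail(12)=18 chase 'b': 18 ⇒ 19;  out={4}∪out(19)={4,7}
  fail(14) 'dda': from fail(11)=1 chase 'a': 1→0 ⇒ 17;  out=∅∪out(17)={6}
  fail(4) 'dbbc': from fail(3)=6 chase 'c': 6→5→0 ⇒ 18;  out={0}∪out(18)={0}
  fail(8) 'bbdb': from fail(7)=1 chase 'b': 1 ⇒ 2;  out=∅∪out(2)={2}
  fail(15) 'ddad': from fail(14)=17 chase 'd': 17→0 ⇒ 1;  out=∅∪out(1)=∅
  fail(9) 'bbdbb': from fail(8)=2 chase 'b': 2 ⇒ 3;  out=∅∪out(3)=∅
  fail(16) 'ddadd': from fail(15)=1 chase 'd': 1 ⇒ 11;  out={5}∪out(11)={3,5}
  fail(10) 'bbdbba': from fail(9)=3 chase 'a': 3→6→5→0 ⇒ 17;  out={1}∪out(17)={1,6}

Text stream:
pos 0 'a': at 17  ** P6@[0:0]
pos 1 'd': at 1 (fail-walked)
pos 2 'd': at 11  ** P3@[1:2]
pos 3 'a': at 14  ** P6@[3:3]
pos 4 'd': at 15
pos 5 'd': at 16  ** P3@[4:5],P5@[1:5]
pos 6 'a': at 14 (fail-walked)  ** P6@[6:6]
pos 7 'd': at 15
pos 8 'c': at 12 (fail-walked)
pos 9 'b': at 13  ** P4@[7:9],P7@[8:9]
pos 10 'd': at 1 (fail-walked)
pos 11 'b': at 2  ** P2@[10:11]
pos 12 'c': at 18 (fail-walked)
pos 13 'c': at 18 (fail-walked)
pos 14 'd': at 1 (fail-walked)
pos 15 'c': at 12
pos 16 'a': at 17 (fail-walked)  ** P6@[16:16]
pos 17 'd': at 1 (fail-walked)
pos 18 'c': at 12
pos 19 'd': at 1 (fail-walked)
pos 20 'd': at 11  ** P3@[19:20]
pos 21 'a': at 14  ** P6@[21:21]
pos 22 'd': at 15
pos 23 'd': at 16  ** P3@[22:23],P5@[19:23]
pos 24 'a': at 14 (fail-walked)  ** P6@[24:24]
pos 25 'c': at 18 (fail-walked)
pos 26 'd': at 1 (fail-walked)
pos 27 'c': at 12
pos 28 'b': at 13  ** P4@[26:28],P7@[27:28]
pos 29 'd': at 1 (fail-walked)
pos 30 'c': at 12
pos 31 'b': at 13  ** P4@[29:31],P7@[30:31]
pos 32 'd': at 1 (fail-walked)
pos 33 'b': at 2  ** P2@[32:33]
pos 34 'b': at 3
pos 35 'd': at 7 (fail-walked)
pos 36 'c': at 12 (fail-walked)
pos 37 'b': at 13  ** P4@[35:37],P7@[36:37]
pos 38 'b': at 6 (fail-walked)
pos 39 'c': at 18 (fail-walked)
pos 40 'b': at 19  ** P7@[39:40]
pos 41 'b': at 6 (fail-walked)
pos 42 'c': at 18 (fail-walked)
pos 43 'd': at 1 (fail-walked)
pos 44 'b': at 2  ** P2@[43:44]

Matches: [[0,6],[2,3],[3,6],[5,3],[5,5],[6,6],[9,4],[9,7],[11,2],[16,6],[20,3],[21,6],[23,3],[23,5],[24,6],[28,4],[28,7],[31,4],[31,7],[33,2],[37,4],[37,7],[40,7],[44,2]]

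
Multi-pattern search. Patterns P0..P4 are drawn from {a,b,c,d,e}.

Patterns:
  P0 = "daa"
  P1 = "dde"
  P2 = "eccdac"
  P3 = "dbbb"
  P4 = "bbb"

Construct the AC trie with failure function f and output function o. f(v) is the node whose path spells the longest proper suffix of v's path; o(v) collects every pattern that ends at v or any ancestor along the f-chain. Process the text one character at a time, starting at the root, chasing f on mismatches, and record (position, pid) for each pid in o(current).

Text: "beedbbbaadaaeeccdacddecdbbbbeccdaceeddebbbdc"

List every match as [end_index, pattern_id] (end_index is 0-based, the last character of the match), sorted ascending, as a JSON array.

Build:
Trie (insert patterns):
  n0 'ε': b→15 d→1 e→6
  n1 'd': a→2 b→12 d→4
  n2 'da': a→3
  n3 'daa': ·  [P0 ends]
  n4 'dd': e→5
  n5 'dde': ·  [P1 ends]
  n6 'e': c→7
  n7 'ec': c→8
  n8 'ecc': d→9
  n9 'eccd': a→10
  n10 'eccda': c→11
  n11 'eccdac': ·  [P2 ends]
  n12 'db': b→13
  n13 'dbb': b→14
  n14 'dbbb': ·  [P3 ends]
  n15 'b': b→16
  n16 'bb': b→17
  n17 'bbb': ·  [P4 ends]

Failure links (BFS by depth):
  fail(1) 'd': from fail(0)=0 chase 'd': 0 ⇒ 0;  out=∅∪out(0)=∅
  fail(6) 'e': from fail(0)=0 chase 'e': 0 ⇒ 0;  out=∅∪out(0)=∅
  fail(15) 'b': from fail(0)=0 chase 'b': 0 ⇒ 0;  out=∅∪out(0)=∅
  fail(2) 'da': from fail(1)=0 chase 'a': 0 ⇒ 0;  out=∅∪out(0)=∅
  fail(4) 'dd': from fail(1)=0 chase 'd': 0 ⇒ 1;  out=∅∪out(1)=∅
  fail(7) 'ec': from fail(6)=0 chase 'c': 0 ⇒ 0;  out=∅∪out(0)=∅
  fail(12) 'db': from fail(1)=0 chase 'b': 0 ⇒ 15;  out=∅∪out(15)=∅
  fail(16) 'bb': from fail(15)=0 chase 'b': 0 ⇒ 15;  out=∅∪out(15)=∅
  fail(3) 'daa': from fail(2)=0 chase 'a': 0 ⇒ 0;  out={0}∪out(0)={0}
  fail(5) 'dde': from fail(4)=1 chase 'e': 1→0 ⇒ 6;  out={1}∪out(6)={1}
  fail(8) 'ecc': from fail(7)=0 chase 'c': 0 ⇒ 0;  out=∅∪out(0)=∅
  fail(13) 'dbb': from fail(12)=15 chase 'b': 15 ⇒ 16;  out=∅∪out(16)=∅
  fail(17) 'bbb': from fail(16)=15 chase 'b': 15 ⇒ 16;  out={4}∪out(16)={4}
  fail(9) 'eccd': from fail(8)=0 chase 'd': 0 ⇒ 1;  out=∅∪out(1)=∅
  fail(14) 'dbbb': from fail(13)=16 chase 'b': 16 ⇒ 17;  out={3}∪out(17)={3,4}
  fail(10) 'eccda': from fail(9)=1 chase 'a': 1 ⇒ 2;  out=∅∪out(2)=∅
  fail(11) 'eccdac': from fail(10)=2 chase 'c': 2→0 ⇒ 0;  out={2}∪out(0)={2}

Scan:
[0] read 'b'  n0⇒n15
[1] read 'e'  n15⇒n6 (via fail)
[2] read 'e'  n6⇒n6 (via fail)
[3] read 'd'  n6⇒n1 (via fail)
[4] read 'b'  n1⇒n12
[5] read 'b'  n12⇒n13
[6] read 'b'  n13⇒n14  ** P3@[3:6],P4@[4:6]
[7] read 'a'  n14⇒n0 (via fail)
[8] read 'a'  n0⇒n0
[9] read 'd'  n0⇒n1
[10] read 'a'  n1⇒n2
[11] read 'a'  n2⇒n3  ** P0@[9:11]
[12] read 'e'  n3⇒n6 (via fail)
[13] read 'e'  n6⇒n6 (via fail)
[14] read 'c'  n6⇒n7
[15] read 'c'  n7⇒n8
[16] read 'd'  n8⇒n9
[17] read 'a'  n9⇒n10
[18] read 'c'  n10⇒n11  ** P2@[13:18]
[19] read 'd'  n11⇒n1 (via fail)
[20] read 'd'  n1⇒n4
[21] read 'e'  n4⇒n5  ** P1@[19:21]
[22] read 'c'  n5⇒n7 (via fail)
[23] read 'd'  n7⇒n1 (via fail)
[24] read 'b'  n1⇒n12
[25] read 'b'  n12⇒n13
[26] read 'b'  n13⇒n14  ** P3@[23:26],P4@[24:26]
[27] read 'b'  n14⇒n17 (via fail)  ** P4@[25:27]
[28] read 'e'  n17⇒n6 (via fail)
[29] read 'c'  n6⇒n7
[30] read 'c'  n7⇒n8
[31] read 'd'  n8⇒n9
[32] read 'a'  n9⇒n10
[33] read 'c'  n10⇒n11  ** P2@[28:33]
[34] read 'e'  n11⇒n6 (via fail)
[35] read 'e'  n6⇒n6 (via fail)
[36] read 'd'  n6⇒n1 (via fail)
[37] read 'd'  n1⇒n4
[38] read 'e'  n4⇒n5  ** P1@[36:38]
[39] read 'b'  n5⇒n15 (via fail)
[40] read 'b'  n15⇒n16
[41] read 'b'  n16⇒n17  ** P4@[39:41]
[42] read 'd'  n17⇒n1 (via fail)
[43] read 'c'  n1⇒n0 (via fail)

All matches (sorted): [[6,3],[6,4],[11,0],[18,2],[21,1],[26,3],[26,4],[27,4],[33,2],[38,1],[41,4]]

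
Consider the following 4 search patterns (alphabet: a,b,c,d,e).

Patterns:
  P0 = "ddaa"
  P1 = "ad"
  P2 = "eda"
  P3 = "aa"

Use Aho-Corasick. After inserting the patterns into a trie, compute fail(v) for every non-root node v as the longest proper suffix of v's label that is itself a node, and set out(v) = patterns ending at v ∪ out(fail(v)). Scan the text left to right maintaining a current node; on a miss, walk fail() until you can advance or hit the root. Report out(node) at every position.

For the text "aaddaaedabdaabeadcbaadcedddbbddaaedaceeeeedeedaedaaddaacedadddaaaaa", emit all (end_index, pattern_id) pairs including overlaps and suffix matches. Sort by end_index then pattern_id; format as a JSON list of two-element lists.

Construct AC machine:
Trie nodes:
  n0 'ε': a→5 d→1 e→7
  n1 'd': d→2
  n2 'dd': a→3
  n3 'dda': a→4
  n4 'ddaa': ·  ←P0
  n5 'a': a→10 d→6
  n6 'ad': ·  ←P1
  n7 'e': d→8
  n8 'ed': a→9
  n9 'eda': ·  ←P2
  n10 'aa': ·  ←P3

Failure links (BFS by depth):
  fail(1) 'd': from fail(0)=0 chase 'd': 0 ⇒ 0;  out=∅∪out(0)=∅
  fail(5) 'a': from fail(0)=0 chase 'a': 0 ⇒ 0;  out=∅∪out(0)=∅
  fail(7) 'e': from fail(0)=0 chase 'e': 0 ⇒ 0;  out=∅∪out(0)=∅
  fail(2) 'dd': from fail(1)=0 chase 'd': 0 ⇒ 1;  out=∅∪out(1)=∅
  fail(6) 'ad': from fail(5)=0 chase 'd': 0 ⇒ 1;  out={1}∪out(1)={1}
  fail(8) 'ed': from fail(7)=0 chase 'd': 0 ⇒ 1;  out=∅∪out(1)=∅
  fail(10) 'aa': from fail(5)=0 chase 'a': 0 ⇒ 5;  out={3}∪out(5)={3}
  fail(3) 'dda': from fail(2)=1 chase 'a': 1→0 ⇒ 5;  out=∅∪out(5)=∅
  fail(9) 'eda': from fail(8)=1 chase 'a': 1→0 ⇒ 5;  out={2}∪out(5)={2}
  fail(4) 'ddaa': from fail(3)=5 chase 'a': 5 ⇒ 10;  out={0}∪out(10)={0,3}

Text stream:
i=0 'a': node 0→5
i=1 'a': node 5→10  ** P3@[0:1]
i=2 'd': node 10→6 (fail-walked)  ** P1@[1:2]
i=3 'd': node 6→2 (fail-walked)
i=4 'a': node 2→3
i=5 'a': node 3→4  ** P0@[2:5],P3@[4:5]
i=6 'e': node 4→7 (fail-walked)
i=7 'd': node 7→8
i=8 'a': node 8→9  ** P2@[6:8]
i=9 'b': node 9→0 (fail-walked)
i=10 'd': node 0→1
i=11 'a': node 1→5 (fail-walked)
i=12 'a': node 5→10  ** P3@[11:12]
i=13 'b': node 10→0 (fail-walked)
i=14 'e': node 0→7
i=15 'a': node 7→5 (fail-walked)
i=16 'd': node 5→6  ** P1@[15:16]
i=17 'c': node 6→0 (fail-walked)
i=18 'b': node 0→0
i=19 'a': node 0→5
i=20 'a': node 5→10  ** P3@[19:20]
i=21 'd': node 10→6 (fail-walked)  ** P1@[20:21]
i=22 'c': node 6→0 (fail-walked)
i=23 'e': node 0→7
i=24 'd': node 7→8
i=25 'd': node 8→2 (fail-walked)
i=26 'd': node 2→2 (fail-walked)
i=27 'b': node 2→0 (fail-walked)
i=28 'b': node 0→0
i=29 'd': node 0→1
i=30 'd': node 1→2
i=31 'a': node 2→3
i=32 'a': node 3→4  ** P0@[29:32],P3@[31:32]
i=33 'e': node 4→7 (fail-walked)
i=34 'd': node 7→8
i=35 'a': node 8→9  ** P2@[33:35]
i=36 'c': node 9→0 (fail-walked)
i=37 'e': node 0→7
i=38 'e': node 7→7 (fail-walked)
i=39 'e': node 7→7 (fail-walked)
i=40 'e': node 7→7 (fail-walked)
i=41 'e': node 7→7 (fail-walked)
i=42 'd': node 7→8
i=43 'e': node 8→7 (fail-walked)
i=44 'e': node 7→7 (fail-walked)
i=45 'd': node 7→8
i=46 'a': node 8→9  ** P2@[44:46]
i=47 'e': node 9→7 (fail-walked)
i=48 'd': node 7→8
i=49 'a': node 8→9  ** P2@[47:49]
i=50 'a': node 9→10 (fail-walked)  ** P3@[49:50]
i=51 'd': node 10→6 (fail-walked)  ** P1@[50:51]
i=52 'd': node 6→2 (fail-walked)
i=53 'a': node 2→3
i=54 'a': node 3→4  ** P0@[51:54],P3@[53:54]
i=55 'c': node 4→0 (fail-walked)
i=56 'e': node 0→7
i=57 'd': node 7→8
i=58 'a': node 8→9  ** P2@[56:58]
i=59 'd': node 9→6 (fail-walked)  ** P1@[58:59]
i=60 'd': node 6→2 (fail-walked)
i=61 'd': node 2→2 (fail-walked)
i=62 'a': node 2→3
i=63 'a': node 3→4  ** P0@[60:63],P3@[62:63]
i=64 'a': node 4→10 (fail-walked)  ** P3@[63:64]
i=65 'a': node 10→10 (fail-walked)  ** P3@[64:65]
i=66 'a': node 10→10 (fail-walked)  ** P3@[65:66]

Result: [[1,3],[2,1],[5,0],[5,3],[8,2],[12,3],[16,1],[20,3],[21,1],[32,0],[32,3],[35,2],[46,2],[49,2],[50,3],[51,1],[54,0],[54,3],[58,2],[59,1],[63,0],[63,3],[64,3],[65,3],[66,3]]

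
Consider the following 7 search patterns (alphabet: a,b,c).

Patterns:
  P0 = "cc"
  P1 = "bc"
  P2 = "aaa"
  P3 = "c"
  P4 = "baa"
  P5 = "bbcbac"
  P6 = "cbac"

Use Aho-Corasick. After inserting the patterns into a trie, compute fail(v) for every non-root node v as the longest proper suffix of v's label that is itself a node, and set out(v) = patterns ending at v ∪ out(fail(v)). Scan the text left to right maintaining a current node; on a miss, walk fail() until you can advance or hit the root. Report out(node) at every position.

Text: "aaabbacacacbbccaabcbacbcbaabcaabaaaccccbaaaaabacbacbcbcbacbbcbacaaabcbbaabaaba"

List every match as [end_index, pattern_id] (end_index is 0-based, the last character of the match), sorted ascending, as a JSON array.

Build automaton:
Trie (insert patterns):
  0='ε' goto a→5 b→3 c→1
  1='c' goto b→15 c→2  [P3 ends]
  2='cc' goto ·  [P0 ends]
  3='b' goto a→8 b→10 c→4
  4='bc' goto ·  [P1 ends]
  5='a' goto a→6
  6='aa' goto a→7
  7='aaa' goto ·  [P2 ends]
  8='ba' goto a→9
  9='baa' goto ·  [P4 ends]
  10='bb' goto c→11
  11='bbc' goto b→12
  12='bbcb' goto a→13
  13='bbcba' goto c→14
  14='bbcbac' goto ·  [P5 ends]
  15='cb' goto a→16
  16='cba' goto c→17
  17='cbac' goto ·  [P6 ends]

Failure links (BFS by depth):
  fail(1) 'c': from fail(0)=0 chase 'c': 0 ⇒ 0;  out={3}∪out(0)={3}
  fail(3) 'b': from fail(0)=0 chase 'b': 0 ⇒ 0;  out=∅∪out(0)=∅
  fail(5) 'a': from fail(0)=0 chase 'a': 0 ⇒ 0;  out=∅∪out(0)=∅
  fail(2) 'cc': from fail(1)=0 chase 'c': 0 ⇒ 1;  out={0}∪out(1)={0,3}
  fail(4) 'bc': from fail(3)=0 chase 'c': 0 ⇒ 1;  out={1}∪out(1)={1,3}
  fail(6) 'aa': from fail(5)=0 chase 'a': 0 ⇒ 5;  out=∅∪out(5)=∅
  fail(8) 'ba': from fail(3)=0 chase 'a': 0 ⇒ 5;  out=∅∪out(5)=∅
  fail(10) 'bb': from fail(3)=0 chase 'b': 0 ⇒ 3;  out=∅∪out(3)=∅
  fail(15) 'cb': from fail(1)=0 chase 'b': 0 ⇒ 3;  out=∅∪out(3)=∅
  fail(7) 'aaa': from fail(6)=5 chase 'a': 5 ⇒ 6;  out={2}∪out(6)={2}
  fail(9) 'baa': from fail(8)=5 chase 'a': 5 ⇒ 6;  out={4}∪out(6)={4}
  fail(11) 'bbc': from fail(10)=3 chase 'c': 3 ⇒ 4;  out=∅∪out(4)={1,3}
  fail(16) 'cba': from fail(15)=3 chase 'a': 3 ⇒ 8;  out=∅∪out(8)=∅
  fail(12) 'bbcb': from fail(11)=4 chase 'b': 4→1 ⇒ 15;  out=∅∪out(15)=∅
  fail(17) 'cbac': from fail(16)=8 chase 'c': 8→5→0 ⇒ 1;  out={6}∪out(1)={3,6}
  fail(13) 'bbcba': from fail(12)=15 chase 'a': 15 ⇒ 16;  out=∅∪out(16)=∅
  fail(14) 'bbcbac': from fail(13)=16 chase 'c': 16 ⇒ 17;  out={5}∪out(17)={3,5,6}

Text stream:
i=0 'a': node 0→5
i=1 'a': node 5→6
i=2 'a': node 6→7  → match P2@[0:2]
i=3 'b': node 7→3 ·f
i=4 'b': node 3→10
i=5 'a': node 10→8 ·f
i=6 'c': node 8→1 ·f  → match P3@[6:6]
i=7 'a': node 1→5 ·f
i=8 'c': node 5→1 ·f  → match P3@[8:8]
i=9 'a': node 1→5 ·f
i=10 'c': node 5→1 ·f  → match P3@[10:10]
i=11 'b': node 1→15
i=12 'b': node 15→10 ·f
i=13 'c': node 10→11  → match P1@[12:13],P3@[13:13]
i=14 'c': node 11→2 ·f  → match P0@[13:14],P3@[14:14]
i=15 'a': node 2→5 ·f
i=16 'a': node 5→6
i=17 'b': node 6→3 ·f
i=18 'c': node 3→4  → match P1@[17:18],P3@[18:18]
i=19 'b': node 4→15 ·f
i=20 'a': node 15→16
i=21 'c': node 16→17  → match P3@[21:21],P6@[18:21]
i=22 'b': node 17→15 ·f
i=23 'c': node 15→4 ·f  → match P1@[22:23],P3@[23:23]
i=24 'b': node 4→15 ·f
i=25 'a': node 15→16
i=26 'a': node 16→9 ·f  → match P4@[24:26]
i=27 'b': node 9→3 ·f
i=28 'c': node 3→4  → match P1@[27:28],P3@[28:28]
i=29 'a': node 4→5 ·f
i=30 'a': node 5→6
i=31 'b': node 6→3 ·f
i=32 'a': node 3→8
i=33 'a': node 8→9  → match P4@[31:33]
i=34 'a': node 9→7 ·f  → match P2@[32:34]
i=35 'c': node 7→1 ·f  → match P3@[35:35]
i=36 'c': node 1→2  → match P0@[35:36],P3@[36:36]
i=37 'c': node 2→2 ·f  → match P0@[36:37],P3@[37:37]
i=38 'c': node 2→2 ·f  → match P0@[37:38],P3@[38:38]
i=39 'b': node 2→15 ·f
i=40 'a': node 15→16
i=41 'a': node 16→9 ·f  → match P4@[39:41]
i=42 'a': node 9→7 ·f  → match P2@[40:42]
i=43 'a': node 7→7 ·f  → match P2@[41:43]
i=44 'a': node 7→7 ·f  → match P2@[42:44]
i=45 'b': node 7→3 ·f
i=46 'a': node 3→8
i=47 'c': node 8→1 ·f  → match P3@[47:47]
i=48 'b': node 1→15
i=49 'a': node 15→16
i=50 'c': node 16→17  → match P3@[50:50],P6@[47:50]
i=51 'b': node 17→15 ·f
i=52 'c': node 15→4 ·f  → match P1@[51:52],P3@[52:52]
i=53 'b': node 4→15 ·f
i=54 'c': node 15→4 ·f  → match P1@[53:54],P3@[54:54]
i=55 'b': node 4→15 ·f
i=56 'a': node 15→16
i=57 'c': node 16→17  → match P3@[57:57],P6@[54:57]
i=58 'b': node 17→15 ·f
i=59 'b': node 15→10 ·f
i=60 'c': node 10→11  → match P1@[59:60],P3@[60:60]
i=61 'b': node 11→12
i=62 'a': node 12→13
i=63 'c': node 13→14  → match P3@[63:63],P5@[58:63],P6@[60:63]
i=64 'a': node 14→5 ·f
i=65 'a': node 5→6
i=66 'a': node 6→7  → match P2@[64:66]
i=67 'b': node 7→3 ·f
i=68 'c': node 3→4  → match P1@[67:68],P3@[68:68]
i=69 'b': node 4→15 ·f
i=70 'b': node 15→10 ·f
i=71 'a': node 10→8 ·f
i=72 'a': node 8→9  → match P4@[70:72]
i=73 'b': node 9→3 ·f
i=74 'a': node 3→8
i=75 'a': node 8→9  → match P4@[73:75]
i=76 'b': node 9→3 ·f
i=77 'a': node 3→8

All matches (sorted): [[2,2],[6,3],[8,3],[10,3],[13,1],[13,3],[14,0],[14,3],[18,1],[18,3],[21,3],[21,6],[23,1],[23,3],[26,4],[28,1],[28,3],[33,4],[34,2],[35,3],[36,0],[36,3],[37,0],[37,3],[38,0],[38,3],[41,4],[42,2],[43,2],[44,2],[47,3],[50,3],[50,6],[52,1],[52,3],[54,1],[54,3],[57,3],[57,6],[60,1],[60,3],[63,3],[63,5],[63,6],[66,2],[68,1],[68,3],[72,4],[75,4]]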